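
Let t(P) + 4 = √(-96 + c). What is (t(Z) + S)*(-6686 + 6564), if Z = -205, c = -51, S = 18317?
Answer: -2234186 - 854*I*√3 ≈ -2.2342e+6 - 1479.2*I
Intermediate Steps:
t(P) = -4 + 7*I*√3 (t(P) = -4 + √(-96 - 51) = -4 + √(-147) = -4 + 7*I*√3)
(t(Z) + S)*(-6686 + 6564) = ((-4 + 7*I*√3) + 18317)*(-6686 + 6564) = (18313 + 7*I*√3)*(-122) = -2234186 - 854*I*√3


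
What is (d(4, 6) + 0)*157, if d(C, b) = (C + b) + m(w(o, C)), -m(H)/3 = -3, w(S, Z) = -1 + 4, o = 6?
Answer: 2983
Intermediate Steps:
w(S, Z) = 3
m(H) = 9 (m(H) = -3*(-3) = 9)
d(C, b) = 9 + C + b (d(C, b) = (C + b) + 9 = 9 + C + b)
(d(4, 6) + 0)*157 = ((9 + 4 + 6) + 0)*157 = (19 + 0)*157 = 19*157 = 2983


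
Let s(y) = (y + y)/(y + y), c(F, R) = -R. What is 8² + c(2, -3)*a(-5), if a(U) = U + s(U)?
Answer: 52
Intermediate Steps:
s(y) = 1 (s(y) = (2*y)/((2*y)) = (2*y)*(1/(2*y)) = 1)
a(U) = 1 + U (a(U) = U + 1 = 1 + U)
8² + c(2, -3)*a(-5) = 8² + (-1*(-3))*(1 - 5) = 64 + 3*(-4) = 64 - 12 = 52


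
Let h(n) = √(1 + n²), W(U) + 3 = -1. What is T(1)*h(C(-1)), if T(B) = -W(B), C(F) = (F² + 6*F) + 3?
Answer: 4*√5 ≈ 8.9443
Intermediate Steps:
W(U) = -4 (W(U) = -3 - 1 = -4)
C(F) = 3 + F² + 6*F
T(B) = 4 (T(B) = -1*(-4) = 4)
T(1)*h(C(-1)) = 4*√(1 + (3 + (-1)² + 6*(-1))²) = 4*√(1 + (3 + 1 - 6)²) = 4*√(1 + (-2)²) = 4*√(1 + 4) = 4*√5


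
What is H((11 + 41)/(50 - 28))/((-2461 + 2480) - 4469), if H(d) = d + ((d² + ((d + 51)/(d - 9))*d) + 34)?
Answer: -101333/19653425 ≈ -0.0051560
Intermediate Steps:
H(d) = 34 + d + d² + d*(51 + d)/(-9 + d) (H(d) = d + ((d² + ((51 + d)/(-9 + d))*d) + 34) = d + ((d² + d*(51 + d)/(-9 + d)) + 34) = d + (34 + d² + d*(51 + d)/(-9 + d)) = 34 + d + d² + d*(51 + d)/(-9 + d))
H((11 + 41)/(50 - 28))/((-2461 + 2480) - 4469) = ((-306 + ((11 + 41)/(50 - 28))³ - 7*(11 + 41)²/(50 - 28)² + 76*((11 + 41)/(50 - 28)))/(-9 + (11 + 41)/(50 - 28)))/((-2461 + 2480) - 4469) = ((-306 + (52/22)³ - 7*(52/22)² + 76*(52/22))/(-9 + 52/22))/(19 - 4469) = ((-306 + (52*(1/22))³ - 7*(52*(1/22))² + 76*(52*(1/22)))/(-9 + 52*(1/22)))/(-4450) = ((-306 + (26/11)³ - 7*(26/11)² + 76*(26/11))/(-9 + 26/11))*(-1/4450) = ((-306 + 17576/1331 - 7*676/121 + 1976/11)/(-73/11))*(-1/4450) = -11*(-306 + 17576/1331 - 4732/121 + 1976/11)/73*(-1/4450) = -11/73*(-202666/1331)*(-1/4450) = (202666/8833)*(-1/4450) = -101333/19653425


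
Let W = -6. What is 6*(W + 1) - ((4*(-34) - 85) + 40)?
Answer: 151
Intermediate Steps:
6*(W + 1) - ((4*(-34) - 85) + 40) = 6*(-6 + 1) - ((4*(-34) - 85) + 40) = 6*(-5) - ((-136 - 85) + 40) = -30 - (-221 + 40) = -30 - 1*(-181) = -30 + 181 = 151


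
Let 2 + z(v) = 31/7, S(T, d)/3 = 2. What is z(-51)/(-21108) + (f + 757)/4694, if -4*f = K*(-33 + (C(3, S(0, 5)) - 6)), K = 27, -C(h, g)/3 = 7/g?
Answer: 308317993/1387133328 ≈ 0.22227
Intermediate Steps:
S(T, d) = 6 (S(T, d) = 3*2 = 6)
C(h, g) = -21/g
z(v) = 17/7 (z(v) = -2 + 31/7 = 17/7)
f = 2295/8 (f = -27*(-33 + (-21/6 - 6))/4 = -27*(-33 + (-21*1/6 - 6))/4 = -27*(-33 + (-7/2 - 6))/4 = -27*(-33 - 19/2)/4 = -27*(-85)/(4*2) = -1/4*(-2295/2) = 2295/8 ≈ 286.88)
z(-51)/(-21108) + (f + 757)/4694 = (17/7)/(-21108) + (2295/8 + 757)/4694 = (17/7)*(-1/21108) + (8351/8)*(1/4694) = -17/147756 + 8351/37552 = 308317993/1387133328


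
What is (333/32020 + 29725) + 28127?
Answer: 1852421373/32020 ≈ 57852.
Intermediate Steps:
(333/32020 + 29725) + 28127 = 951794833/32020 + 28127 = 1852421373/32020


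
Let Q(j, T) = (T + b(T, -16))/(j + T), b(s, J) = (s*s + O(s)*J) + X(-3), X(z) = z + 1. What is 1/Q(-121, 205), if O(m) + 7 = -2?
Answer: 7/3531 ≈ 0.0019824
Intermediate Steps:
X(z) = 1 + z
O(m) = -9 (O(m) = -7 - 2 = -9)
b(s, J) = -2 + s² - 9*J (b(s, J) = (s*s - 9*J) + (1 - 3) = (s² - 9*J) - 2 = -2 + s² - 9*J)
Q(j, T) = (142 + T + T²)/(T + j) (Q(j, T) = (T + (-2 + T² - 9*(-16)))/(j + T) = (T + (-2 + T² + 144))/(T + j) = (T + (142 + T²))/(T + j) = (142 + T + T²)/(T + j))
1/Q(-121, 205) = 1/((142 + 205 + 205²)/(205 - 121)) = 1/((142 + 205 + 42025)/84) = 1/((1/84)*42372) = 1/(3531/7) = 7/3531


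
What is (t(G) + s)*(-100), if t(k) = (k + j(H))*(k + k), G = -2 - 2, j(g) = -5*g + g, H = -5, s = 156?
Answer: -2800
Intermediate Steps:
j(g) = -4*g
G = -4
t(k) = 2*k*(20 + k) (t(k) = (k - 4*(-5))*(k + k) = (k + 20)*(2*k) = (20 + k)*(2*k) = 2*k*(20 + k))
(t(G) + s)*(-100) = (2*(-4)*(20 - 4) + 156)*(-100) = (2*(-4)*16 + 156)*(-100) = (-128 + 156)*(-100) = 28*(-100) = -2800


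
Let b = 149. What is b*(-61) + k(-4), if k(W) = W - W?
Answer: -9089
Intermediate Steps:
k(W) = 0
b*(-61) + k(-4) = 149*(-61) + 0 = -9089 + 0 = -9089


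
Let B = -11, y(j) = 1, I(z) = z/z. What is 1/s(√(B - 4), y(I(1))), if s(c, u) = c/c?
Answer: 1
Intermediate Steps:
I(z) = 1
s(c, u) = 1
1/s(√(B - 4), y(I(1))) = 1/1 = 1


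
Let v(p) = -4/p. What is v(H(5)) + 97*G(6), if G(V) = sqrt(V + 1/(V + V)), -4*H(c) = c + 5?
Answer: 8/5 + 97*sqrt(219)/6 ≈ 240.84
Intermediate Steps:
H(c) = -5/4 - c/4 (H(c) = -(c + 5)/4 = -(5 + c)/4 = -5/4 - c/4)
G(V) = sqrt(V + 1/(2*V))
v(H(5)) + 97*G(6) = -4/(-5/4 - 1/4*5) + 97*(sqrt(2/6 + 4*6)/2) = -4/(-5/4 - 5/4) + 97*(sqrt(2*(1/6) + 24)/2) = -4/(-5/2) + 97*(sqrt(1/3 + 24)/2) = -4*(-2/5) + 97*(sqrt(73/3)/2) = 8/5 + 97*((sqrt(219)/3)/2) = 8/5 + 97*(sqrt(219)/6) = 8/5 + 97*sqrt(219)/6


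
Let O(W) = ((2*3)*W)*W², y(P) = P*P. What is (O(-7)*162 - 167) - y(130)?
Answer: -350463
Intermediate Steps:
y(P) = P²
O(W) = 6*W³ (O(W) = (6*W)*W² = 6*W³)
(O(-7)*162 - 167) - y(130) = ((6*(-7)³)*162 - 167) - 1*130² = ((6*(-343))*162 - 167) - 1*16900 = (-2058*162 - 167) - 16900 = (-333396 - 167) - 16900 = -333563 - 16900 = -350463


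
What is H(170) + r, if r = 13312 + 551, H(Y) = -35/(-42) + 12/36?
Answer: 83185/6 ≈ 13864.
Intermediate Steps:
H(Y) = 7/6 (H(Y) = -35*(-1/42) + 12*(1/36) = ⅚ + ⅓ = 7/6)
r = 13863
H(170) + r = 7/6 + 13863 = 83185/6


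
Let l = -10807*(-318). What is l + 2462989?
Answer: 5899615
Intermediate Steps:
l = 3436626
l + 2462989 = 3436626 + 2462989 = 5899615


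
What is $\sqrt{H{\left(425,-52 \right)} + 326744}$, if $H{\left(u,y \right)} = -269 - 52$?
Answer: $\sqrt{326423} \approx 571.33$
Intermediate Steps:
$H{\left(u,y \right)} = -321$ ($H{\left(u,y \right)} = -269 - 52 = -321$)
$\sqrt{H{\left(425,-52 \right)} + 326744} = \sqrt{-321 + 326744} = \sqrt{326423}$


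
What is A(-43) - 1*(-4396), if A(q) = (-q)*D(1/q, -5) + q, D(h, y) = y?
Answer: 4138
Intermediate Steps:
A(q) = 6*q (A(q) = -q*(-5) + q = 5*q + q = 6*q)
A(-43) - 1*(-4396) = 6*(-43) - 1*(-4396) = -258 + 4396 = 4138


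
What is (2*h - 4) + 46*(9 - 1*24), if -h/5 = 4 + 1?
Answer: -744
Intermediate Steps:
h = -25 (h = -5*(4 + 1) = -5*5 = -25)
(2*h - 4) + 46*(9 - 1*24) = (2*(-25) - 4) + 46*(9 - 1*24) = (-50 - 4) + 46*(9 - 24) = -54 + 46*(-15) = -54 - 690 = -744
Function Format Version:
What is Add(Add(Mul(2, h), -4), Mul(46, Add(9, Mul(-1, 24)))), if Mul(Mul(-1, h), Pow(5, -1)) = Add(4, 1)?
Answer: -744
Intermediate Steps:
h = -25 (h = Mul(-5, Add(4, 1)) = Mul(-5, 5) = -25)
Add(Add(Mul(2, h), -4), Mul(46, Add(9, Mul(-1, 24)))) = Add(Add(Mul(2, -25), -4), Mul(46, Add(9, Mul(-1, 24)))) = Add(Add(-50, -4), Mul(46, Add(9, -24))) = Add(-54, Mul(46, -15)) = Add(-54, -690) = -744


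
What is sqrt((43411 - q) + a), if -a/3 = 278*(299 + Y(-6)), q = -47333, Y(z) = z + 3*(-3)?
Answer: 8*I*sqrt(2283) ≈ 382.25*I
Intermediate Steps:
Y(z) = -9 + z (Y(z) = z - 9 = -9 + z)
a = -236856 (a = -834*(299 + (-9 - 6)) = -834*(299 - 15) = -834*284 = -3*78952 = -236856)
sqrt((43411 - q) + a) = sqrt((43411 - 1*(-47333)) - 236856) = sqrt((43411 + 47333) - 236856) = sqrt(90744 - 236856) = sqrt(-146112) = 8*I*sqrt(2283)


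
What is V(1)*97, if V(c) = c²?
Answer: 97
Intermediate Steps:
V(1)*97 = 1²*97 = 1*97 = 97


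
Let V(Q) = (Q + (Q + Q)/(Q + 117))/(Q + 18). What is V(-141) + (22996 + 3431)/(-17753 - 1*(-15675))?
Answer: -5963879/511188 ≈ -11.667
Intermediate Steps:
V(Q) = (Q + 2*Q/(117 + Q))/(18 + Q) (V(Q) = (Q + (2*Q)/(117 + Q))/(18 + Q) = (Q + 2*Q/(117 + Q))/(18 + Q))
V(-141) + (22996 + 3431)/(-17753 - 1*(-15675)) = -141*(119 - 141)/(2106 + (-141)**2 + 135*(-141)) + (22996 + 3431)/(-17753 - 1*(-15675)) = -141*(-22)/(2106 + 19881 - 19035) + 26427/(-17753 + 15675) = -141*(-22)/2952 + 26427/(-2078) = -141*1/2952*(-22) + 26427*(-1/2078) = 517/492 - 26427/2078 = -5963879/511188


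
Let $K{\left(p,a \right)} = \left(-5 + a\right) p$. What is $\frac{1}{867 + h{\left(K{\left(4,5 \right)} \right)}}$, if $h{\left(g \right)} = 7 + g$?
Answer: $\frac{1}{874} \approx 0.0011442$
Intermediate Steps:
$K{\left(p,a \right)} = p \left(-5 + a\right)$
$\frac{1}{867 + h{\left(K{\left(4,5 \right)} \right)}} = \frac{1}{867 + \left(7 + 4 \left(-5 + 5\right)\right)} = \frac{1}{867 + \left(7 + 4 \cdot 0\right)} = \frac{1}{867 + \left(7 + 0\right)} = \frac{1}{867 + 7} = \frac{1}{874}$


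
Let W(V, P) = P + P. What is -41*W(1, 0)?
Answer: 0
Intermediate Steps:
W(V, P) = 2*P
-41*W(1, 0) = -82*0 = -41*0 = 0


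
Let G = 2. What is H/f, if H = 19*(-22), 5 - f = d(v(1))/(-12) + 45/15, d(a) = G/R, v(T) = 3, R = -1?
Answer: -228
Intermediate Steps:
d(a) = -2 (d(a) = 2/(-1) = 2*(-1) = -2)
f = 11/6 (f = 5 - (-2/(-12) + 45/15) = 5 - (-2*(-1/12) + 45*(1/15)) = 5 - (⅙ + 3) = 5 - 1*19/6 = 5 - 19/6 = 11/6 ≈ 1.8333)
H = -418
H/f = -418/(11/6) = (6/11)*(-418) = -228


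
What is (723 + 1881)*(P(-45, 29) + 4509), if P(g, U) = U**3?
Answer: 75250392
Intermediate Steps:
(723 + 1881)*(P(-45, 29) + 4509) = (723 + 1881)*(29**3 + 4509) = 2604*(24389 + 4509) = 2604*28898 = 75250392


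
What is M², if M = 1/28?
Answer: 1/784 ≈ 0.0012755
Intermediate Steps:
M = 1/28 (M = 1*(1/28) = 1/28 ≈ 0.035714)
M² = (1/28)² = 1/784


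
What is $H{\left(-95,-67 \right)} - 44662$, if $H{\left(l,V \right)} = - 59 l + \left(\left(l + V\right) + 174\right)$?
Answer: $-39045$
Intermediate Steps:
$H{\left(l,V \right)} = 174 + V - 58 l$ ($H{\left(l,V \right)} = - 59 l + \left(\left(V + l\right) + 174\right) = - 59 l + \left(174 + V + l\right) = 174 + V - 58 l$)
$H{\left(-95,-67 \right)} - 44662 = \left(174 - 67 - -5510\right) - 44662 = \left(174 - 67 + 5510\right) - 44662 = 5617 - 44662 = -39045$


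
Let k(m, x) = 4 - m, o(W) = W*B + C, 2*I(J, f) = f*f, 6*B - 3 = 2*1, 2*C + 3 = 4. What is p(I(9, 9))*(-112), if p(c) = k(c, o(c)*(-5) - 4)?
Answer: 4088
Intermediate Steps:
C = ½ (C = -3/2 + (½)*4 = -3/2 + 2 = ½ ≈ 0.50000)
B = ⅚ (B = ½ + (2*1)/6 = ½ + (⅙)*2 = ½ + ⅓ = ⅚ ≈ 0.83333)
I(J, f) = f²/2 (I(J, f) = (f*f)/2 = f²/2)
o(W) = ½ + 5*W/6 (o(W) = W*(⅚) + ½ = 5*W/6 + ½ = ½ + 5*W/6)
p(c) = 4 - c
p(I(9, 9))*(-112) = (4 - 9²/2)*(-112) = (4 - 81/2)*(-112) = -73/2*(-112) = 4088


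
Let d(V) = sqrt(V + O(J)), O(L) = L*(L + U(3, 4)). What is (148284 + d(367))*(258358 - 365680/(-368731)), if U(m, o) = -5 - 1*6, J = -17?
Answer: 14126270719247352/368731 + 95264969378*sqrt(843)/368731 ≈ 3.8318e+10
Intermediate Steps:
U(m, o) = -11 (U(m, o) = -5 - 6 = -11)
O(L) = L*(-11 + L) (O(L) = L*(L - 11) = L*(-11 + L))
d(V) = sqrt(476 + V) (d(V) = sqrt(V - 17*(-11 - 17)) = sqrt(V - 17*(-28)) = sqrt(V + 476) = sqrt(476 + V))
(148284 + d(367))*(258358 - 365680/(-368731)) = (148284 + sqrt(476 + 367))*(258358 - 365680/(-368731)) = (148284 + sqrt(843))*(258358 - 365680*(-1/368731)) = (148284 + sqrt(843))*(258358 + 365680/368731) = (148284 + sqrt(843))*(95264969378/368731) = 14126270719247352/368731 + 95264969378*sqrt(843)/368731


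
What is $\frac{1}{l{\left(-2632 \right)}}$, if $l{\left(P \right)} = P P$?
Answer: $\frac{1}{6927424} \approx 1.4435 \cdot 10^{-7}$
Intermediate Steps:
$l{\left(P \right)} = P^{2}$
$\frac{1}{l{\left(-2632 \right)}} = \frac{1}{\left(-2632\right)^{2}} = \frac{1}{6927424}$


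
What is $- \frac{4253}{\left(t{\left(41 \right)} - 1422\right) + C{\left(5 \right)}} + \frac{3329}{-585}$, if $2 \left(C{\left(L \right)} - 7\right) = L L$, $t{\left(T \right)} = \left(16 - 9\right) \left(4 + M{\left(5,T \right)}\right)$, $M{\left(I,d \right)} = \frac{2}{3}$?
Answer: $- \frac{12433021}{4808115} \approx -2.5858$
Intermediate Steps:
$M{\left(I,d \right)} = \frac{2}{3}$ ($M{\left(I,d \right)} = 2 \cdot \frac{1}{3} = \frac{2}{3}$)
$t{\left(T \right)} = \frac{98}{3}$ ($t{\left(T \right)} = \left(16 - 9\right) \left(4 + \frac{2}{3}\right) = 7 \cdot \frac{14}{3} = \frac{98}{3}$)
$C{\left(L \right)} = 7 + \frac{L^{2}}{2}$ ($C{\left(L \right)} = 7 + \frac{L L}{2} = 7 + \frac{L^{2}}{2}$)
$- \frac{4253}{\left(t{\left(41 \right)} - 1422\right) + C{\left(5 \right)}} + \frac{3329}{-585} = - \frac{4253}{\left(\frac{98}{3} - 1422\right) + \left(7 + \frac{5^{2}}{2}\right)} + \frac{3329}{-585} = - \frac{4253}{- \frac{4168}{3} + \left(7 + \frac{1}{2} \cdot 25\right)} + 3329 \left(- \frac{1}{585}\right) = - \frac{4253}{- \frac{4168}{3} + \left(7 + \frac{25}{2}\right)} - \frac{3329}{585} = - \frac{4253}{- \frac{4168}{3} + \frac{39}{2}} - \frac{3329}{585} = - \frac{4253}{- \frac{8219}{6}} - \frac{3329}{585} = \left(-4253\right) \left(- \frac{6}{8219}\right) - \frac{3329}{585} = \frac{25518}{8219} - \frac{3329}{585} = - \frac{12433021}{4808115}$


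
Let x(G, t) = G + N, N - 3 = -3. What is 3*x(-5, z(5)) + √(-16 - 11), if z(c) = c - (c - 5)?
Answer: -15 + 3*I*√3 ≈ -15.0 + 5.1962*I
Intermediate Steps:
N = 0 (N = 3 - 3 = 0)
z(c) = 5 (z(c) = c - (-5 + c) = c + (5 - c) = 5)
x(G, t) = G (x(G, t) = G + 0 = G)
3*x(-5, z(5)) + √(-16 - 11) = 3*(-5) + √(-16 - 11) = -15 + √(-27) = -15 + 3*I*√3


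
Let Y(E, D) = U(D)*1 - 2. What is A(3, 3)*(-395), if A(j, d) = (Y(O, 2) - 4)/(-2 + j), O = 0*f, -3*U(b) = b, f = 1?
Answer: 7900/3 ≈ 2633.3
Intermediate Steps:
U(b) = -b/3
O = 0 (O = 0*1 = 0)
Y(E, D) = -2 - D/3 (Y(E, D) = -D/3*1 - 2 = -D/3 - 2 = -2 - D/3)
A(j, d) = -20/(3*(-2 + j)) (A(j, d) = ((-2 - 1/3*2) - 4)/(-2 + j) = ((-2 - 2/3) - 4)/(-2 + j) = (-8/3 - 4)/(-2 + j) = -20/(3*(-2 + j)))
A(3, 3)*(-395) = -20/(-6 + 3*3)*(-395) = -20/(-6 + 9)*(-395) = -20/3*(-395) = 7900/3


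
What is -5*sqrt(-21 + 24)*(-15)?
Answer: 75*sqrt(3) ≈ 129.90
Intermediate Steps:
-5*sqrt(-21 + 24)*(-15) = -5*sqrt(3)*(-15) = 75*sqrt(3)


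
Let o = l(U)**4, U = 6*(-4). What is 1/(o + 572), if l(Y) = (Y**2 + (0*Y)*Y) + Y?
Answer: 1/92844528188 ≈ 1.0771e-11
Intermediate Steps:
U = -24
l(Y) = Y + Y**2 (l(Y) = (Y**2 + 0*Y) + Y = (Y**2 + 0) + Y = Y**2 + Y = Y + Y**2)
o = 92844527616 (o = (-24*(1 - 24))**4 = (-24*(-23))**4 = 552**4 = 92844527616)
1/(o + 572) = 1/(92844527616 + 572) = 1/92844528188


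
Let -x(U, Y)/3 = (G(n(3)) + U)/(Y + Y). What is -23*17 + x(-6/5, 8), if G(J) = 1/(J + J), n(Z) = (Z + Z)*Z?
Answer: -375149/960 ≈ -390.78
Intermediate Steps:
n(Z) = 2*Z**2 (n(Z) = (2*Z)*Z = 2*Z**2)
G(J) = 1/(2*J)
x(U, Y) = -3*(1/36 + U)/(2*Y) (x(U, Y) = -3*(1/(2*((2*3**2))) + U)/(Y + Y) = -3*(1/(2*((2*9))) + U)/(2*Y) = -3*((1/2)/18 + U)*1/(2*Y) = -3*((1/2)*(1/18) + U)*1/(2*Y) = -3*(1/36 + U)*1/(2*Y) = -3*(1/36 + U)/(2*Y))
-23*17 + x(-6/5, 8) = -23*17 + (1/24)*(-1 - (-216)/5)/8 = -391 + (1/24)*(1/8)*(-1 - (-216)/5) = -391 + (1/24)*(1/8)*(-1 - 36*(-6/5)) = -391 + (1/24)*(1/8)*(-1 + 216/5) = -391 + (1/24)*(1/8)*(211/5) = -391 + 211/960 = -375149/960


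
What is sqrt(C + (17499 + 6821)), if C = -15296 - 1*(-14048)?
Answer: 4*sqrt(1442) ≈ 151.89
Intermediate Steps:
C = -1248 (C = -15296 + 14048 = -1248)
sqrt(C + (17499 + 6821)) = sqrt(-1248 + (17499 + 6821)) = sqrt(-1248 + 24320) = sqrt(23072) = 4*sqrt(1442)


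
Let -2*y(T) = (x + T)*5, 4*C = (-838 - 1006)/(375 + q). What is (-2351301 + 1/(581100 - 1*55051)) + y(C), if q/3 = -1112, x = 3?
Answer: -3662471825698468/1557631089 ≈ -2.3513e+6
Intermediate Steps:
q = -3336 (q = 3*(-1112) = -3336)
C = 461/2961 (C = ((-838 - 1006)/(375 - 3336))/4 = (-1844/(-2961))/4 = (-1844*(-1/2961))/4 = (¼)*(1844/2961) = 461/2961 ≈ 0.15569)
y(T) = -15/2 - 5*T/2 (y(T) = -(3 + T)*5/2 = -(15 + 5*T)/2 = -15/2 - 5*T/2)
(-2351301 + 1/(581100 - 1*55051)) + y(C) = (-2351301 + 1/(581100 - 1*55051)) + (-15/2 - 5/2*461/2961) = (-2351301 + 1/(581100 - 55051)) + (-15/2 - 2305/5922) = (-2351301 + 1/526049) - 23360/2961 = -1236899539748/526049 - 23360/2961 = -3662471825698468/1557631089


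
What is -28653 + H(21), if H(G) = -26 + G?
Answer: -28658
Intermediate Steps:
-28653 + H(21) = -28653 + (-26 + 21) = -28653 - 5 = -28658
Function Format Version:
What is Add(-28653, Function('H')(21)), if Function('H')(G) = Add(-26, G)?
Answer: -28658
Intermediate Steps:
Add(-28653, Function('H')(21)) = Add(-28653, Add(-26, 21)) = Add(-28653, -5) = -28658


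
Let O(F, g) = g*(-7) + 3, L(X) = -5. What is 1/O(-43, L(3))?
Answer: 1/38 ≈ 0.026316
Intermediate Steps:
O(F, g) = 3 - 7*g (O(F, g) = -7*g + 3 = 3 - 7*g)
1/O(-43, L(3)) = 1/(3 - 7*(-5)) = 1/(3 + 35) = 1/38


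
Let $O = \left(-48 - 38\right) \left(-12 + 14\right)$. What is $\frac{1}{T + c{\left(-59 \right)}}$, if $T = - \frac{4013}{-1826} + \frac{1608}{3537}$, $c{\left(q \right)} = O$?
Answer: $- \frac{2152854}{364580825} \approx -0.005905$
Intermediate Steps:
$O = -172$ ($O = \left(-86\right) 2 = -172$)
$c{\left(q \right)} = -172$
$T = \frac{5710063}{2152854}$ ($T = \left(-4013\right) \left(- \frac{1}{1826}\right) + 1608 \cdot \frac{1}{3537} = \frac{4013}{1826} + \frac{536}{1179} = \frac{5710063}{2152854} \approx 2.6523$)
$\frac{1}{T + c{\left(-59 \right)}} = \frac{1}{\frac{5710063}{2152854} - 172} = \frac{1}{- \frac{364580825}{2152854}} = - \frac{2152854}{364580825}$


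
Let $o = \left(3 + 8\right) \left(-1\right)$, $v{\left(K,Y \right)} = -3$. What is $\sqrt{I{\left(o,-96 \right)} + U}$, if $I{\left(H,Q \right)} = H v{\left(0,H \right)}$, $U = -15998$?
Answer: $i \sqrt{15965} \approx 126.35 i$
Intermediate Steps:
$o = -11$ ($o = 11 \left(-1\right) = -11$)
$I{\left(H,Q \right)} = - 3 H$ ($I{\left(H,Q \right)} = H \left(-3\right) = - 3 H$)
$\sqrt{I{\left(o,-96 \right)} + U} = \sqrt{\left(-3\right) \left(-11\right) - 15998} = \sqrt{33 - 15998} = \sqrt{-15965} = i \sqrt{15965}$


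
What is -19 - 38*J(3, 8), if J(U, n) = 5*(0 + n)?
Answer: -1539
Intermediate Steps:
J(U, n) = 5*n
-19 - 38*J(3, 8) = -19 - 190*8 = -19 - 38*40 = -19 - 1520 = -1539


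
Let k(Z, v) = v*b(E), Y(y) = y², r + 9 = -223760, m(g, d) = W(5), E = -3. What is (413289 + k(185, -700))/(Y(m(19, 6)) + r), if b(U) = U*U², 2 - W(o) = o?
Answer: -432189/223760 ≈ -1.9315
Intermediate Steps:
W(o) = 2 - o
m(g, d) = -3 (m(g, d) = 2 - 1*5 = 2 - 5 = -3)
r = -223769 (r = -9 - 223760 = -223769)
b(U) = U³
k(Z, v) = -27*v (k(Z, v) = v*(-3)³ = v*(-27) = -27*v)
(413289 + k(185, -700))/(Y(m(19, 6)) + r) = (413289 - 27*(-700))/((-3)² - 223769) = (413289 + 18900)/(9 - 223769) = 432189/(-223760) = 432189*(-1/223760) = -432189/223760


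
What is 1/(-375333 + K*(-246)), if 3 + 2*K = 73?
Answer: -1/383943 ≈ -2.6046e-6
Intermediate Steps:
K = 35 (K = -3/2 + (½)*73 = -3/2 + 73/2 = 35)
1/(-375333 + K*(-246)) = 1/(-375333 + 35*(-246)) = 1/(-375333 - 8610) = 1/(-383943) = -1/383943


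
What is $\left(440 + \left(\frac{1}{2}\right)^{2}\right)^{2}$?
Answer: $\frac{3101121}{16} \approx 1.9382 \cdot 10^{5}$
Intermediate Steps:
$\left(440 + \left(\frac{1}{2}\right)^{2}\right)^{2} = \left(440 + \frac{1}{4}\right)^{2} = \left(\frac{1761}{4}\right)^{2} = \frac{3101121}{16}$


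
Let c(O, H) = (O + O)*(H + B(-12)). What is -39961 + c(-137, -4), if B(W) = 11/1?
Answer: -41879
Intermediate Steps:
B(W) = 11 (B(W) = 11*1 = 11)
c(O, H) = 2*O*(11 + H) (c(O, H) = (O + O)*(H + 11) = (2*O)*(11 + H) = 2*O*(11 + H))
-39961 + c(-137, -4) = -39961 + 2*(-137)*(11 - 4) = -39961 + 2*(-137)*7 = -39961 - 1918 = -41879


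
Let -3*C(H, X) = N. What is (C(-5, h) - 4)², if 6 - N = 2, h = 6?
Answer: 256/9 ≈ 28.444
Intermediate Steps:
N = 4 (N = 6 - 1*2 = 6 - 2 = 4)
C(H, X) = -4/3 (C(H, X) = -⅓*4 = -4/3)
(C(-5, h) - 4)² = (-4/3 - 4)² = (-16/3)² = 256/9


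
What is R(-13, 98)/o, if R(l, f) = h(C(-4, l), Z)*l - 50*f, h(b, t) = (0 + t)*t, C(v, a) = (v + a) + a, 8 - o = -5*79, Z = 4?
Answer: -5108/403 ≈ -12.675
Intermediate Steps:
o = 403 (o = 8 - (-5)*79 = 8 - 1*(-395) = 8 + 395 = 403)
C(v, a) = v + 2*a (C(v, a) = (a + v) + a = v + 2*a)
h(b, t) = t**2 (h(b, t) = t*t = t**2)
R(l, f) = -50*f + 16*l (R(l, f) = 4**2*l - 50*f = 16*l - 50*f = -50*f + 16*l)
R(-13, 98)/o = (-50*98 + 16*(-13))/403 = (-4900 - 208)*(1/403) = -5108*1/403 = -5108/403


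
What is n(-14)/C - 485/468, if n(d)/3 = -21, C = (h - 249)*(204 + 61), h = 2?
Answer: -2439707/2356380 ≈ -1.0354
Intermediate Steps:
C = -65455 (C = (2 - 249)*(204 + 61) = -247*265 = -65455)
n(d) = -63 (n(d) = 3*(-21) = -63)
n(-14)/C - 485/468 = -63/(-65455) - 485/468 = -63*(-1/65455) - 485*1/468 = 63/65455 - 485/468 = -2439707/2356380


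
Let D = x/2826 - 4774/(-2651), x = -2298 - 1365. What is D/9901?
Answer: 38189/749248274 ≈ 5.0970e-5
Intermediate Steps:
x = -3663
D = 38189/75674 (D = -3663/2826 - 4774/(-2651) = -3663*1/2826 - 4774*(-1/2651) = -407/314 + 434/241 = 38189/75674 ≈ 0.50465)
D/9901 = (38189/75674)/9901 = (38189/75674)*(1/9901) = 38189/749248274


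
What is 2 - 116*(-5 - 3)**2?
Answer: -7422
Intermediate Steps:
2 - 116*(-5 - 3)**2 = 2 - 116*(-8)**2 = 2 - 116*64 = 2 - 7424 = -7422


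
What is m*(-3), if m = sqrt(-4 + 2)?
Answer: -3*I*sqrt(2) ≈ -4.2426*I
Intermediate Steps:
m = I*sqrt(2) (m = sqrt(-2) = I*sqrt(2) ≈ 1.4142*I)
m*(-3) = (I*sqrt(2))*(-3) = -3*I*sqrt(2)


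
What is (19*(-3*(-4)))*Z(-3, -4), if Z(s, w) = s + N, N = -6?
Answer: -2052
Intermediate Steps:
Z(s, w) = -6 + s (Z(s, w) = s - 6 = -6 + s)
(19*(-3*(-4)))*Z(-3, -4) = (19*(-3*(-4)))*(-6 - 3) = (19*12)*(-9) = 228*(-9) = -2052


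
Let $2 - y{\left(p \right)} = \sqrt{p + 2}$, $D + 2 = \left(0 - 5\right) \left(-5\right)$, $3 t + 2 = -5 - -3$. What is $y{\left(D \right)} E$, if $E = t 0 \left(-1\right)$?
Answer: $0$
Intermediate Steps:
$t = - \frac{4}{3}$ ($t = - \frac{2}{3} + \frac{-5 - -3}{3} = - \frac{2}{3} + \frac{-5 + 3}{3} = - \frac{2}{3} + \frac{1}{3} \left(-2\right) = - \frac{2}{3} - \frac{2}{3} = - \frac{4}{3} \approx -1.3333$)
$D = 23$ ($D = -2 + \left(0 - 5\right) \left(-5\right) = -2 - -25 = -2 + 25 = 23$)
$E = 0$ ($E = \left(- \frac{4}{3}\right) 0 \left(-1\right) = 0 \left(-1\right) = 0$)
$y{\left(p \right)} = 2 - \sqrt{2 + p}$ ($y{\left(p \right)} = 2 - \sqrt{p + 2} = 2 - \sqrt{2 + p}$)
$y{\left(D \right)} E = \left(2 - \sqrt{2 + 23}\right) 0 = \left(2 - \sqrt{25}\right) 0 = \left(2 - 5\right) 0 = \left(-3\right) 0 = 0$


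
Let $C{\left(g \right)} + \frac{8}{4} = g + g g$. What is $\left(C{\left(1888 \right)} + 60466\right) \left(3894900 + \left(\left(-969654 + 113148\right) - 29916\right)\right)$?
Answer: $10911436824288$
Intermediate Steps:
$C{\left(g \right)} = -2 + g + g^{2}$ ($C{\left(g \right)} = -2 + \left(g + g g\right) = -2 + \left(g + g^{2}\right) = -2 + g + g^{2}$)
$\left(C{\left(1888 \right)} + 60466\right) \left(3894900 + \left(\left(-969654 + 113148\right) - 29916\right)\right) = \left(\left(-2 + 1888 + 1888^{2}\right) + 60466\right) \left(3894900 + \left(\left(-969654 + 113148\right) - 29916\right)\right) = \left(\left(-2 + 1888 + 3564544\right) + 60466\right) \left(3894900 - 886422\right) = \left(3566430 + 60466\right) \left(3894900 - 886422\right) = 3626896 \cdot 3008478 = 10911436824288$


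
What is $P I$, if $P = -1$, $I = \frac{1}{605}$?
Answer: $- \frac{1}{605} \approx -0.0016529$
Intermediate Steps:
$I = \frac{1}{605} \approx 0.0016529$
$P I = \left(-1\right) \frac{1}{605} = - \frac{1}{605}$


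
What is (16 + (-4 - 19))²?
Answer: 49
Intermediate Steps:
(16 + (-4 - 19))² = (16 - 23)² = (-7)² = 49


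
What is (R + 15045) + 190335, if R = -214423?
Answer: -9043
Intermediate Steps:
(R + 15045) + 190335 = (-214423 + 15045) + 190335 = -199378 + 190335 = -9043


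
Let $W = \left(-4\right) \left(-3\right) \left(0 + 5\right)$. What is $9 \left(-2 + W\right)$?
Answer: $522$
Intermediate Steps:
$W = 60$ ($W = 12 \cdot 5 = 60$)
$9 \left(-2 + W\right) = 9 \left(-2 + 60\right) = 9 \cdot 58 = 522$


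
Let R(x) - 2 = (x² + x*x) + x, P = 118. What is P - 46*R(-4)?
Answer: -1262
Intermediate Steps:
R(x) = 2 + x + 2*x² (R(x) = 2 + ((x² + x*x) + x) = 2 + ((x² + x²) + x) = 2 + (2*x² + x) = 2 + (x + 2*x²) = 2 + x + 2*x²)
P - 46*R(-4) = 118 - 46*(2 - 4 + 2*(-4)²) = 118 - 46*(2 - 4 + 2*16) = 118 - 46*(2 - 4 + 32) = 118 - 46*30 = 118 - 1380 = -1262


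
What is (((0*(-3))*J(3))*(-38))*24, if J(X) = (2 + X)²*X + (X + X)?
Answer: 0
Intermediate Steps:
J(X) = 2*X + X*(2 + X)² (J(X) = X*(2 + X)² + 2*X = 2*X + X*(2 + X)²)
(((0*(-3))*J(3))*(-38))*24 = (((0*(-3))*(3*(2 + (2 + 3)²)))*(-38))*24 = ((0*(3*(2 + 5²)))*(-38))*24 = ((0*(3*(2 + 25)))*(-38))*24 = ((0*(3*27))*(-38))*24 = ((0*81)*(-38))*24 = (0*(-38))*24 = 0*24 = 0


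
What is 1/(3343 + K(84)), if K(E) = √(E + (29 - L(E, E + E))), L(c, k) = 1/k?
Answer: 561624/1877490049 - 2*√797286/1877490049 ≈ 0.00029818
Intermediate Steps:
K(E) = √(29 + E - 1/(2*E)) (K(E) = √(E + (29 - 1/(E + E))) = √(E + (29 - 1/(2*E))) = √(29 + E - 1/(2*E)))
1/(3343 + K(84)) = 1/(3343 + √(116 - 2/84 + 4*84)/2) = 1/(3343 + √(116 - 2*1/84 + 336)/2) = 1/(3343 + √(116 - 1/42 + 336)/2) = 1/(3343 + √(18983/42)/2) = 1/(3343 + (√797286/42)/2) = 1/(3343 + √797286/84)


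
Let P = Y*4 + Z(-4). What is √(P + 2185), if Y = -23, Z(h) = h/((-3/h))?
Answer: √18789/3 ≈ 45.691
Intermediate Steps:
Z(h) = -h²/3 (Z(h) = h*(-h/3) = -h²/3)
P = -292/3 (P = -23*4 - ⅓*(-4)² = -92 - ⅓*16 = -92 - 16/3 = -292/3 ≈ -97.333)
√(P + 2185) = √(-292/3 + 2185) = √(6263/3) = √18789/3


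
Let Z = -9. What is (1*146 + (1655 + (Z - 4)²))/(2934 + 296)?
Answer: 197/323 ≈ 0.60991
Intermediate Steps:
(1*146 + (1655 + (Z - 4)²))/(2934 + 296) = (1*146 + (1655 + (-9 - 4)²))/(2934 + 296) = (146 + (1655 + (-13)²))/3230 = (146 + (1655 + 169))*(1/3230) = (146 + 1824)*(1/3230) = 1970*(1/3230) = 197/323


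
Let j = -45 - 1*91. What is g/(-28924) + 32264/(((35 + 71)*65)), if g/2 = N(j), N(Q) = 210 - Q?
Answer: 116054507/24910795 ≈ 4.6588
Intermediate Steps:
j = -136 (j = -45 - 91 = -136)
g = 692 (g = 2*(210 - 1*(-136)) = 2*(210 + 136) = 2*346 = 692)
g/(-28924) + 32264/(((35 + 71)*65)) = 692/(-28924) + 32264/(((35 + 71)*65)) = 692*(-1/28924) + 32264/((106*65)) = -173/7231 + 32264/6890 = -173/7231 + 32264*(1/6890) = -173/7231 + 16132/3445 = 116054507/24910795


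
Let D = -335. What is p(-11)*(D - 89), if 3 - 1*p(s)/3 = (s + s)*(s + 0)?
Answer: 304008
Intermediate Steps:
p(s) = 9 - 6*s² (p(s) = 9 - 3*(s + s)*(s + 0) = 9 - 3*2*s*s = 9 - 6*s²)
p(-11)*(D - 89) = (9 - 6*(-11)²)*(-335 - 89) = (9 - 6*121)*(-424) = (9 - 726)*(-424) = -717*(-424) = 304008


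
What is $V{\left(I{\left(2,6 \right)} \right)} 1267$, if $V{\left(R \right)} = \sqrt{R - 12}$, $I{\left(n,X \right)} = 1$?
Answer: $1267 i \sqrt{11} \approx 4202.2 i$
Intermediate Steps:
$V{\left(R \right)} = \sqrt{-12 + R}$
$V{\left(I{\left(2,6 \right)} \right)} 1267 = \sqrt{-12 + 1} \cdot 1267 = \sqrt{-11} \cdot 1267 = i \sqrt{11} \cdot 1267 = 1267 i \sqrt{11}$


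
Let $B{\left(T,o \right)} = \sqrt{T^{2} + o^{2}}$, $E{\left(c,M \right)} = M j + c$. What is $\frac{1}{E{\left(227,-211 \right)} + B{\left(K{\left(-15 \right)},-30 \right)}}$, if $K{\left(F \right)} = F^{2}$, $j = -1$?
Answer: $\frac{146}{46773} - \frac{5 \sqrt{229}}{46773} \approx 0.0015038$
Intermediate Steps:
$E{\left(c,M \right)} = c - M$ ($E{\left(c,M \right)} = M \left(-1\right) + c = - M + c = c - M$)
$\frac{1}{E{\left(227,-211 \right)} + B{\left(K{\left(-15 \right)},-30 \right)}} = \frac{1}{\left(227 - -211\right) + \sqrt{\left(\left(-15\right)^{2}\right)^{2} + \left(-30\right)^{2}}} = \frac{1}{\left(227 + 211\right) + \sqrt{225^{2} + 900}} = \frac{1}{438 + \sqrt{50625 + 900}} = \frac{1}{438 + \sqrt{51525}} = \frac{1}{438 + 15 \sqrt{229}}$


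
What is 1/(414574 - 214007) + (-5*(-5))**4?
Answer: 78346484376/200567 ≈ 3.9063e+5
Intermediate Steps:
1/(414574 - 214007) + (-5*(-5))**4 = 1/200567 + 25**4 = 1/200567 + 390625 = 78346484376/200567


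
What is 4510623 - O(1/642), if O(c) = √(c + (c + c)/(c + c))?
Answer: 4510623 - √412806/642 ≈ 4.5106e+6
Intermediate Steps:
O(c) = √(1 + c) (O(c) = √(c + (2*c)/((2*c))) = √(c + (2*c)*(1/(2*c))) = √(c + 1) = √(1 + c))
4510623 - O(1/642) = 4510623 - √(1 + 1/642) = 4510623 - √(643/642) = 4510623 - √412806/642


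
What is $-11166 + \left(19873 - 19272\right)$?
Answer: $-10565$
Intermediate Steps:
$-11166 + \left(19873 - 19272\right) = -11166 + 601 = -10565$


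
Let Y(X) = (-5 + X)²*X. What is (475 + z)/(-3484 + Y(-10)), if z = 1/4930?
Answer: -2341751/28268620 ≈ -0.082839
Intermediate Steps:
z = 1/4930 ≈ 0.00020284
Y(X) = X*(-5 + X)²
(475 + z)/(-3484 + Y(-10)) = (475 + 1/4930)/(-3484 - 10*(-5 - 10)²) = 2341751/(4930*(-3484 - 10*(-15)²)) = 2341751/(4930*(-3484 - 10*225)) = 2341751/(4930*(-3484 - 2250)) = (2341751/4930)/(-5734) = (2341751/4930)*(-1/5734) = -2341751/28268620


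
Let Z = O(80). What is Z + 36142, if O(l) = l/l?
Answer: 36143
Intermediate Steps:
O(l) = 1
Z = 1
Z + 36142 = 1 + 36142 = 36143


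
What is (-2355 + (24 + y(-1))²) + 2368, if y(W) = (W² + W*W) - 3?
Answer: 542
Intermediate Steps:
y(W) = -3 + 2*W² (y(W) = (W² + W²) - 3 = 2*W² - 3 = -3 + 2*W²)
(-2355 + (24 + y(-1))²) + 2368 = (-2355 + (24 + (-3 + 2*(-1)²))²) + 2368 = (-2355 + (24 + (-3 + 2*1))²) + 2368 = (-2355 + (24 + (-3 + 2))²) + 2368 = (-2355 + (24 - 1)²) + 2368 = (-2355 + 23²) + 2368 = (-2355 + 529) + 2368 = -1826 + 2368 = 542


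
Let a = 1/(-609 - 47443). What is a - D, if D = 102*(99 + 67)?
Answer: -813616465/48052 ≈ -16932.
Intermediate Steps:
D = 16932 (D = 102*166 = 16932)
a = -1/48052 (a = 1/(-48052) = -1/48052 ≈ -2.0811e-5)
a - D = -1/48052 - 1*16932 = -1/48052 - 16932 = -813616465/48052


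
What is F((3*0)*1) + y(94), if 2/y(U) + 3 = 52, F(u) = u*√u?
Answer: 2/49 ≈ 0.040816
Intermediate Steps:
F(u) = u^(3/2)
y(U) = 2/49 (y(U) = 2/(-3 + 52) = 2/49)
F((3*0)*1) + y(94) = ((3*0)*1)^(3/2) + 2/49 = (0*1)^(3/2) + 2/49 = 0^(3/2) + 2/49 = 0 + 2/49 = 2/49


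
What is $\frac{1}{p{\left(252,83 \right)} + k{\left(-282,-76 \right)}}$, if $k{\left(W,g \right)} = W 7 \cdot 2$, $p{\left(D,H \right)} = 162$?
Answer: $- \frac{1}{3786} \approx -0.00026413$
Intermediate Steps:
$k{\left(W,g \right)} = 14 W$ ($k{\left(W,g \right)} = 7 W 2 = 14 W$)
$\frac{1}{p{\left(252,83 \right)} + k{\left(-282,-76 \right)}} = \frac{1}{162 + 14 \left(-282\right)} = \frac{1}{162 - 3948} = \frac{1}{-3786} = - \frac{1}{3786}$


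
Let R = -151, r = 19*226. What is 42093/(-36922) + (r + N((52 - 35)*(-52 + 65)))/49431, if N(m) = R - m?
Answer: -1935890999/1825091382 ≈ -1.0607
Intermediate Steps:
r = 4294
N(m) = -151 - m
42093/(-36922) + (r + N((52 - 35)*(-52 + 65)))/49431 = 42093/(-36922) + (4294 + (-151 - (52 - 35)*(-52 + 65)))/49431 = 42093*(-1/36922) + (4294 + (-151 - 17*13))*(1/49431) = -42093/36922 + (4294 + (-151 - 1*221))*(1/49431) = -42093/36922 + (4294 + (-151 - 221))*(1/49431) = -42093/36922 + (4294 - 372)*(1/49431) = -42093/36922 + 3922*(1/49431) = -42093/36922 + 3922/49431 = -1935890999/1825091382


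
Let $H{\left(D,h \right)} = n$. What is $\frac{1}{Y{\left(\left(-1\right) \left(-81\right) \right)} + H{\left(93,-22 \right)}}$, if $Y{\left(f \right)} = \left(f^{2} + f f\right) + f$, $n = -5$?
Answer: $\frac{1}{13198} \approx 7.5769 \cdot 10^{-5}$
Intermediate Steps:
$H{\left(D,h \right)} = -5$
$Y{\left(f \right)} = f + 2 f^{2}$ ($Y{\left(f \right)} = \left(f^{2} + f^{2}\right) + f = 2 f^{2} + f = f + 2 f^{2}$)
$\frac{1}{Y{\left(\left(-1\right) \left(-81\right) \right)} + H{\left(93,-22 \right)}} = \frac{1}{\left(-1\right) \left(-81\right) \left(1 + 2 \left(\left(-1\right) \left(-81\right)\right)\right) - 5} = \frac{1}{81 \left(1 + 2 \cdot 81\right) - 5} = \frac{1}{81 \left(1 + 162\right) - 5} = \frac{1}{81 \cdot 163 - 5} = \frac{1}{13203 - 5} = \frac{1}{13198}$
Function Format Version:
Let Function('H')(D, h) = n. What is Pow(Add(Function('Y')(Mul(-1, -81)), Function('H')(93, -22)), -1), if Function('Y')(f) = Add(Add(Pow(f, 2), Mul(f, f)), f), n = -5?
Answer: Rational(1, 13198) ≈ 7.5769e-5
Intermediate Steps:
Function('H')(D, h) = -5
Function('Y')(f) = Add(f, Mul(2, Pow(f, 2))) (Function('Y')(f) = Add(Add(Pow(f, 2), Pow(f, 2)), f) = Add(Mul(2, Pow(f, 2)), f) = Add(f, Mul(2, Pow(f, 2))))
Pow(Add(Function('Y')(Mul(-1, -81)), Function('H')(93, -22)), -1) = Pow(Add(Mul(Mul(-1, -81), Add(1, Mul(2, Mul(-1, -81)))), -5), -1) = Pow(Add(Mul(81, Add(1, Mul(2, 81))), -5), -1) = Pow(Add(Mul(81, Add(1, 162)), -5), -1) = Pow(Add(Mul(81, 163), -5), -1) = Pow(Add(13203, -5), -1) = Pow(13198, -1) = Rational(1, 13198)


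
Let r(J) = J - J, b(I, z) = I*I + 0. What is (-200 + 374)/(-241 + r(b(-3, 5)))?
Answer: -174/241 ≈ -0.72199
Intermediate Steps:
b(I, z) = I² (b(I, z) = I² + 0 = I²)
r(J) = 0
(-200 + 374)/(-241 + r(b(-3, 5))) = (-200 + 374)/(-241 + 0) = 174/(-241) = 174*(-1/241) = -174/241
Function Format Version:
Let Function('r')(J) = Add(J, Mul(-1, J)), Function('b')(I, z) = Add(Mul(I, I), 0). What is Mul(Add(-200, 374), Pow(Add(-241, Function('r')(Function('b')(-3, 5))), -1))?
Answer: Rational(-174, 241) ≈ -0.72199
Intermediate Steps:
Function('b')(I, z) = Pow(I, 2) (Function('b')(I, z) = Add(Pow(I, 2), 0) = Pow(I, 2))
Function('r')(J) = 0
Mul(Add(-200, 374), Pow(Add(-241, Function('r')(Function('b')(-3, 5))), -1)) = Mul(Add(-200, 374), Pow(Add(-241, 0), -1)) = Mul(174, Pow(-241, -1)) = Mul(174, Rational(-1, 241)) = Rational(-174, 241)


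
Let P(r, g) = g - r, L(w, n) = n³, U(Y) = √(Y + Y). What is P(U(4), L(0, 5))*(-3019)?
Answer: -377375 + 6038*√2 ≈ -3.6884e+5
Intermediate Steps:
U(Y) = √2*√Y (U(Y) = √(2*Y) = √2*√Y)
P(U(4), L(0, 5))*(-3019) = (5³ - √2*√4)*(-3019) = (125 - √2*2)*(-3019) = (125 - 2*√2)*(-3019) = -377375 + 6038*√2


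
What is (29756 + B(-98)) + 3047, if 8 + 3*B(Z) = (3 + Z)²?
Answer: 107426/3 ≈ 35809.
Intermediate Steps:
B(Z) = -8/3 + (3 + Z)²/3
(29756 + B(-98)) + 3047 = (29756 + (-8/3 + (3 - 98)²/3)) + 3047 = (29756 + (-8/3 + (⅓)*(-95)²)) + 3047 = (29756 + (-8/3 + (⅓)*9025)) + 3047 = (29756 + (-8/3 + 9025/3)) + 3047 = (29756 + 9017/3) + 3047 = 98285/3 + 3047 = 107426/3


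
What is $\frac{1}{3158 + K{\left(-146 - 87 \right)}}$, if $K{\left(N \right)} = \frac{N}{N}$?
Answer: $\frac{1}{3159} \approx 0.00031656$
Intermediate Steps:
$K{\left(N \right)} = 1$
$\frac{1}{3158 + K{\left(-146 - 87 \right)}} = \frac{1}{3158 + 1} = \frac{1}{3159}$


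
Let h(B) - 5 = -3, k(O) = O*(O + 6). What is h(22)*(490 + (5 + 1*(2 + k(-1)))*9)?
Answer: 1016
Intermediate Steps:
k(O) = O*(6 + O)
h(B) = 2 (h(B) = 5 - 3 = 2)
h(22)*(490 + (5 + 1*(2 + k(-1)))*9) = 2*(490 + (5 + 1*(2 - (6 - 1)))*9) = 2*(490 + (5 + 1*(2 - 1*5))*9) = 2*(490 + (5 + 1*(2 - 5))*9) = 2*(490 + (5 + 1*(-3))*9) = 2*(490 + (5 - 3)*9) = 2*(490 + 2*9) = 2*(490 + 18) = 2*508 = 1016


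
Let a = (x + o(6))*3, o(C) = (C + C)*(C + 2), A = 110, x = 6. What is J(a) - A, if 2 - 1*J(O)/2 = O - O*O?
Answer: 186554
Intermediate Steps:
o(C) = 2*C*(2 + C) (o(C) = (2*C)*(2 + C) = 2*C*(2 + C))
a = 306 (a = (6 + 2*6*(2 + 6))*3 = (6 + 2*6*8)*3 = (6 + 96)*3 = 102*3 = 306)
J(O) = 4 - 2*O + 2*O² (J(O) = 4 - 2*(O - O*O) = 4 - 2*(O - O²) = 4 + (-2*O + 2*O²) = 4 - 2*O + 2*O²)
J(a) - A = (4 - 2*306 + 2*306²) - 1*110 = (4 - 612 + 2*93636) - 110 = (4 - 612 + 187272) - 110 = 186664 - 110 = 186554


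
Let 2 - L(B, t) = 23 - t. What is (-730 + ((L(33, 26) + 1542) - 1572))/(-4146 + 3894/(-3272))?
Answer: 1235180/6784803 ≈ 0.18205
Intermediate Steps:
L(B, t) = -21 + t (L(B, t) = 2 - (23 - t) = 2 + (-23 + t) = -21 + t)
(-730 + ((L(33, 26) + 1542) - 1572))/(-4146 + 3894/(-3272)) = (-730 + (((-21 + 26) + 1542) - 1572))/(-4146 + 3894/(-3272)) = (-730 + ((5 + 1542) - 1572))/(-4146 + 3894*(-1/3272)) = (-730 + (1547 - 1572))/(-4146 - 1947/1636) = (-730 - 25)/(-6784803/1636) = -755*(-1636/6784803) = 1235180/6784803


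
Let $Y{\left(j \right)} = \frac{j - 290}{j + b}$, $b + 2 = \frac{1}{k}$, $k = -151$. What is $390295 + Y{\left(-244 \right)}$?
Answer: $\frac{14498368999}{37147} \approx 3.903 \cdot 10^{5}$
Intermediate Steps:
$b = - \frac{303}{151}$ ($b = -2 + \frac{1}{-151} = -2 - \frac{1}{151} = - \frac{303}{151} \approx -2.0066$)
$Y{\left(j \right)} = \frac{-290 + j}{- \frac{303}{151} + j}$ ($Y{\left(j \right)} = \frac{j - 290}{j - \frac{303}{151}} = \frac{-290 + j}{- \frac{303}{151} + j}$)
$390295 + Y{\left(-244 \right)} = 390295 + \frac{151 \left(290 - -244\right)}{303 - -36844} = 390295 + \frac{151 \left(290 + 244\right)}{303 + 36844} = 390295 + 151 \cdot \frac{1}{37147} \cdot 534 = 390295 + \frac{80634}{37147} = \frac{14498368999}{37147}$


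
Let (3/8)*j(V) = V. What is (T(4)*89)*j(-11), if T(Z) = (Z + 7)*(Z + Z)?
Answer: -689216/3 ≈ -2.2974e+5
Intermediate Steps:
j(V) = 8*V/3
T(Z) = 2*Z*(7 + Z) (T(Z) = (7 + Z)*(2*Z) = 2*Z*(7 + Z))
(T(4)*89)*j(-11) = ((2*4*(7 + 4))*89)*((8/3)*(-11)) = ((2*4*11)*89)*(-88/3) = (88*89)*(-88/3) = 7832*(-88/3) = -689216/3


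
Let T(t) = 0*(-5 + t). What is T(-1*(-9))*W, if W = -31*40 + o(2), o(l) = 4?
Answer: 0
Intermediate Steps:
W = -1236 (W = -31*40 + 4 = -1240 + 4 = -1236)
T(t) = 0
T(-1*(-9))*W = 0*(-1236) = 0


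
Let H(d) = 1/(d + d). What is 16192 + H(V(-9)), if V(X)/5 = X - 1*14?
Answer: 3724159/230 ≈ 16192.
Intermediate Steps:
V(X) = -70 + 5*X (V(X) = 5*(X - 1*14) = 5*(X - 14) = 5*(-14 + X) = -70 + 5*X)
H(d) = 1/(2*d)
16192 + H(V(-9)) = 16192 + 1/(2*(-70 + 5*(-9))) = 16192 + 1/(2*(-70 - 45)) = 16192 + (1/2)/(-115) = 16192 + (1/2)*(-1/115) = 16192 - 1/230 = 3724159/230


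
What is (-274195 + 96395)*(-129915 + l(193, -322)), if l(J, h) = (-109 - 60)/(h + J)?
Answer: 2979726374800/129 ≈ 2.3099e+10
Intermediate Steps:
l(J, h) = -169/(J + h)
(-274195 + 96395)*(-129915 + l(193, -322)) = (-274195 + 96395)*(-129915 - 169/(193 - 322)) = -177800*(-129915 - 169/(-129)) = -177800*(-129915 - 169*(-1/129)) = -177800*(-129915 + 169/129) = -177800*(-16758866/129) = 2979726374800/129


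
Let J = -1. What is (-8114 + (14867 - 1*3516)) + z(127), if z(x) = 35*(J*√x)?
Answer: 3237 - 35*√127 ≈ 2842.6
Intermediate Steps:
z(x) = -35*√x (z(x) = 35*(-√x) = -35*√x)
(-8114 + (14867 - 1*3516)) + z(127) = (-8114 + (14867 - 1*3516)) - 35*√127 = (-8114 + (14867 - 3516)) - 35*√127 = (-8114 + 11351) - 35*√127 = 3237 - 35*√127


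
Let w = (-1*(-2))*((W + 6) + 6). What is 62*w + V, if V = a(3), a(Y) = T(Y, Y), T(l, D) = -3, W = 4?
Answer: 1981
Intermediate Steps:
w = 32 (w = (-1*(-2))*((4 + 6) + 6) = 2*(10 + 6) = 2*16 = 32)
a(Y) = -3
V = -3
62*w + V = 62*32 - 3 = 1984 - 3 = 1981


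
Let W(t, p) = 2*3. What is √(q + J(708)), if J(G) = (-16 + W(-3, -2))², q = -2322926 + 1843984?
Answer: I*√478842 ≈ 691.98*I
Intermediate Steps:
W(t, p) = 6
q = -478942
J(G) = 100 (J(G) = (-16 + 6)² = (-10)² = 100)
√(q + J(708)) = √(-478942 + 100) = √(-478842) = I*√478842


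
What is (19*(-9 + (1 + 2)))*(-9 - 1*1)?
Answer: 1140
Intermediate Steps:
(19*(-9 + (1 + 2)))*(-9 - 1*1) = (19*(-9 + 3))*(-9 - 1) = (19*(-6))*(-10) = -114*(-10) = 1140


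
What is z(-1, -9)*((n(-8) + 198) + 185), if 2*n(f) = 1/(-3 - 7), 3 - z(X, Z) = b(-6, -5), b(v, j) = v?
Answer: 68931/20 ≈ 3446.6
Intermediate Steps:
z(X, Z) = 9 (z(X, Z) = 3 - 1*(-6) = 3 + 6 = 9)
n(f) = -1/20 (n(f) = 1/(2*(-3 - 7)) = (½)/(-10) = (½)*(-⅒) = -1/20)
z(-1, -9)*((n(-8) + 198) + 185) = 9*((-1/20 + 198) + 185) = 9*(3959/20 + 185) = 9*(7659/20) = 68931/20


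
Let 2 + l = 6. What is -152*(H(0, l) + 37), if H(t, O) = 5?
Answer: -6384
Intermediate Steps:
l = 4 (l = -2 + 6 = 4)
-152*(H(0, l) + 37) = -152*(5 + 37) = -152*42 = -6384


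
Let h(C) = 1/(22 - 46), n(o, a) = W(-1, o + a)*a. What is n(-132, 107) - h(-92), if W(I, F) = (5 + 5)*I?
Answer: -25679/24 ≈ -1070.0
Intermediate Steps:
W(I, F) = 10*I
n(o, a) = -10*a (n(o, a) = (10*(-1))*a = -10*a)
h(C) = -1/24 (h(C) = 1/(-24) = -1/24)
n(-132, 107) - h(-92) = -10*107 - 1*(-1/24) = -1070 + 1/24 = -25679/24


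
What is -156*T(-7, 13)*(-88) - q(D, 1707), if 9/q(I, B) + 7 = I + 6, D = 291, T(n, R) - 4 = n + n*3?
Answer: -95546889/290 ≈ -3.2947e+5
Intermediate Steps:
T(n, R) = 4 + 4*n (T(n, R) = 4 + (n + n*3) = 4 + (n + 3*n) = 4 + 4*n)
q(I, B) = 9/(-1 + I) (q(I, B) = 9/(-7 + (I + 6)) = 9/(-7 + (6 + I)) = 9/(-1 + I))
-156*T(-7, 13)*(-88) - q(D, 1707) = -156*(4 + 4*(-7))*(-88) - 9/(-1 + 291) = -156*(4 - 28)*(-88) - 9/290 = -156*(-24)*(-88) - 9/290 = 3744*(-88) - 1*9/290 = -329472 - 9/290 = -95546889/290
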